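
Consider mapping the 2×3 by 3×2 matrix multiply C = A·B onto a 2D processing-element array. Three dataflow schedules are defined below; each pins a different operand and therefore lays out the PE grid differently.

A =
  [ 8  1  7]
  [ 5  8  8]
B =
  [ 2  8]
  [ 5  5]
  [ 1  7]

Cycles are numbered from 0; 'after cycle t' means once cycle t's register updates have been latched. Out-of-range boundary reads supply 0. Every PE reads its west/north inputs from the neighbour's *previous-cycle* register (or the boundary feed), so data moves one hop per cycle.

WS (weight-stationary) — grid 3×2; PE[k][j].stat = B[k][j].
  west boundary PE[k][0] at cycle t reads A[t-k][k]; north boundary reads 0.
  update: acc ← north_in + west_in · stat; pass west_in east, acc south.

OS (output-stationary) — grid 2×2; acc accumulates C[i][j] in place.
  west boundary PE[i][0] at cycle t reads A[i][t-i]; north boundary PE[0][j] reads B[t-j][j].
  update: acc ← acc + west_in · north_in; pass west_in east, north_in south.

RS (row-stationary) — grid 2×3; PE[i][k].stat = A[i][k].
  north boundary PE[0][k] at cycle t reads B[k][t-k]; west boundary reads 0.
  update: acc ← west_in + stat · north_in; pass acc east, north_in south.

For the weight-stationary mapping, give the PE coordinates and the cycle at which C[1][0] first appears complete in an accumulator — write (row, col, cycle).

Under WS, C[1][0] lands at PE[2][0]:
  cycle 0: PE[2][0] → acc 0, east 0, south 0
  cycle 1: PE[2][0] → acc 0, east 0, south 0
  cycle 2: PE[2][0] → acc 28, east 7, south 28
  cycle 3: PE[2][0] → acc 58, east 8, south 58

(row, col, cycle) = (2, 0, 3)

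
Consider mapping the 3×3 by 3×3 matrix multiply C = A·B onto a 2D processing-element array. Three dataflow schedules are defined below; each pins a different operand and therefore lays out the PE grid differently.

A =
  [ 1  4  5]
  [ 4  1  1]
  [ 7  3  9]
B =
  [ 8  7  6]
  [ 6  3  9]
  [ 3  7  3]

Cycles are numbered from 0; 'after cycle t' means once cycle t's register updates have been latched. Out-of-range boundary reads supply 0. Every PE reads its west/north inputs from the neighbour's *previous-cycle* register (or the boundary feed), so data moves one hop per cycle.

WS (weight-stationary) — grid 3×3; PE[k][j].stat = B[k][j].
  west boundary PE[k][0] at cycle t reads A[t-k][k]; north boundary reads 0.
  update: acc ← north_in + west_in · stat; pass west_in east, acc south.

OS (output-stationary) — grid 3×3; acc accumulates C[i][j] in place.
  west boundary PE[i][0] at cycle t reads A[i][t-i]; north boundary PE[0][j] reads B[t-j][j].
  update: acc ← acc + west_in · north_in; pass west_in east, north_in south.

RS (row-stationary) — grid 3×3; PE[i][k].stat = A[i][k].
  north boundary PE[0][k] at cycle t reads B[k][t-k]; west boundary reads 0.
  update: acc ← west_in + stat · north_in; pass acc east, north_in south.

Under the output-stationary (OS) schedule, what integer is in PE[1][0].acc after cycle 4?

OS 3×3: PE[1][0] cycle-by-cycle (with neighbour feeds):
  cycle 0: PE[0][0] → acc 8, east 1, south 8
  cycle 0: PE[1][0] → acc 0, east 0, south 0
  cycle 1: PE[0][0] → acc 32, east 4, south 6
  cycle 1: PE[1][0] → acc 32, east 4, south 8
  cycle 2: PE[0][0] → acc 47, east 5, south 3
  cycle 2: PE[1][0] → acc 38, east 1, south 6
  cycle 3: PE[0][0] → acc 47, east 0, south 0
  cycle 3: PE[1][0] → acc 41, east 1, south 3
  cycle 4: PE[0][0] → acc 47, east 0, south 0
  cycle 4: PE[1][0] → acc 41, east 0, south 0

PE[1][0].acc = 41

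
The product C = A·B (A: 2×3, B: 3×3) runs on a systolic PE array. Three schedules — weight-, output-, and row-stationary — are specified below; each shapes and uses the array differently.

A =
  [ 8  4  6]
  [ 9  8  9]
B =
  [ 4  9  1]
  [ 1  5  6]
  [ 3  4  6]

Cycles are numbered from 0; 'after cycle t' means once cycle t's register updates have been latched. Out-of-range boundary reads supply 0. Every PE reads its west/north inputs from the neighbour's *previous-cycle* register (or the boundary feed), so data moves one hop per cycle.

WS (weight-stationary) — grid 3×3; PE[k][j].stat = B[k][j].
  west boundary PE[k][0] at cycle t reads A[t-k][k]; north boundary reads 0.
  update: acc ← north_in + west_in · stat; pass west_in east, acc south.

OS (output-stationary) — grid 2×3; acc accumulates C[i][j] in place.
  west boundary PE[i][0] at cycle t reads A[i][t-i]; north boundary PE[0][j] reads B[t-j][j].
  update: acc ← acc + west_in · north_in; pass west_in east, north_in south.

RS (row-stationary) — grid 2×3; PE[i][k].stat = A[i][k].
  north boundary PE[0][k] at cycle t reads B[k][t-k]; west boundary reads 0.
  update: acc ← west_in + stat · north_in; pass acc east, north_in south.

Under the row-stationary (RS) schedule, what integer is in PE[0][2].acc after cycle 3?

PE[0][2].acc = 116

RS on a 2×3 grid — tracing PE[0][2] and its feeders:
  t=0 PE[0][1]: acc=0 h=0 v=0
  t=0 PE[0][2]: acc=0 h=0 v=0
  t=1 PE[0][1]: acc=36 h=36 v=1
  t=1 PE[0][2]: acc=0 h=0 v=0
  t=2 PE[0][1]: acc=92 h=92 v=5
  t=2 PE[0][2]: acc=54 h=54 v=3
  t=3 PE[0][1]: acc=32 h=32 v=6
  t=3 PE[0][2]: acc=116 h=116 v=4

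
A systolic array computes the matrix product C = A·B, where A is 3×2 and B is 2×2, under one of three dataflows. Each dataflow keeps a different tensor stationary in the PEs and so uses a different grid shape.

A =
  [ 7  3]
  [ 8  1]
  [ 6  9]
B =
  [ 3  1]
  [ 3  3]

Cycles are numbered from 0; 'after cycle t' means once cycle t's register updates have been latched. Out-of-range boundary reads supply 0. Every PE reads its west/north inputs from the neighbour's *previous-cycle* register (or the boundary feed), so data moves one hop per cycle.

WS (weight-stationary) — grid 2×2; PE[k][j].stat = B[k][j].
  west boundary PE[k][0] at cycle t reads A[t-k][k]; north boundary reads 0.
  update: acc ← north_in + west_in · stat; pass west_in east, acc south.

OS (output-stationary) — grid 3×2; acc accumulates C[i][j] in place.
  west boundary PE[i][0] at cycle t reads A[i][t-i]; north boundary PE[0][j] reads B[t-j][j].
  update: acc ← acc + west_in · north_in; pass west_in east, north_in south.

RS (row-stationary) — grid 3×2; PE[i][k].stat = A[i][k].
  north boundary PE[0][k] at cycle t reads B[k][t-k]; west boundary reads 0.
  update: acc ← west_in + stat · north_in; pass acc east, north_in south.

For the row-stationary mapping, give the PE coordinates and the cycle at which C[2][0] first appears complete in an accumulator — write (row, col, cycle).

(row, col, cycle) = (2, 1, 3)

Under RS, C[2][0] lands at PE[2][1]:
  [0] (2,1) acc=0 (h:0 v:0)
  [1] (2,1) acc=0 (h:0 v:0)
  [2] (2,1) acc=0 (h:0 v:0)
  [3] (2,1) acc=45 (h:45 v:3)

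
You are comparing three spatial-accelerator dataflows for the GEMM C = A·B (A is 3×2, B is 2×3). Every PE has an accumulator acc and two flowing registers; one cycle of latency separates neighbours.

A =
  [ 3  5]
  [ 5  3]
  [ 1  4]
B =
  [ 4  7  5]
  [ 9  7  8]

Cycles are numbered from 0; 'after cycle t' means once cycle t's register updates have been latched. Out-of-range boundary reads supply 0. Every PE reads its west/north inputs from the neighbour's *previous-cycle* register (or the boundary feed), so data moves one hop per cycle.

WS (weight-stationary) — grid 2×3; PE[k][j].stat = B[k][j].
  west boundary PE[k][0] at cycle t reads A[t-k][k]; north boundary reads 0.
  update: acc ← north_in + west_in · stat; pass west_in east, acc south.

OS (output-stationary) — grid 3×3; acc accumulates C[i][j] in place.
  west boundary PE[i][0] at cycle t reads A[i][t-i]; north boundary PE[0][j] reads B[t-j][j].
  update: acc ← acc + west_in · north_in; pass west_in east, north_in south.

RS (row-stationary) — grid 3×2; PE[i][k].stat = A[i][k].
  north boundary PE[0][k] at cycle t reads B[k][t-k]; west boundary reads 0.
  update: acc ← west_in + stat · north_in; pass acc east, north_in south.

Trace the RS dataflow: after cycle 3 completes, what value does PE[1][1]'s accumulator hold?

RS on a 3×2 grid — tracing PE[1][1] and its feeders:
  after 0 — PE[0][1] acc=0, pass-E 0, pass-S 0
  after 0 — PE[1][0] acc=0, pass-E 0, pass-S 0
  after 0 — PE[1][1] acc=0, pass-E 0, pass-S 0
  after 1 — PE[0][1] acc=57, pass-E 57, pass-S 9
  after 1 — PE[1][0] acc=20, pass-E 20, pass-S 4
  after 1 — PE[1][1] acc=0, pass-E 0, pass-S 0
  after 2 — PE[0][1] acc=56, pass-E 56, pass-S 7
  after 2 — PE[1][0] acc=35, pass-E 35, pass-S 7
  after 2 — PE[1][1] acc=47, pass-E 47, pass-S 9
  after 3 — PE[0][1] acc=55, pass-E 55, pass-S 8
  after 3 — PE[1][0] acc=25, pass-E 25, pass-S 5
  after 3 — PE[1][1] acc=56, pass-E 56, pass-S 7

PE[1][1].acc = 56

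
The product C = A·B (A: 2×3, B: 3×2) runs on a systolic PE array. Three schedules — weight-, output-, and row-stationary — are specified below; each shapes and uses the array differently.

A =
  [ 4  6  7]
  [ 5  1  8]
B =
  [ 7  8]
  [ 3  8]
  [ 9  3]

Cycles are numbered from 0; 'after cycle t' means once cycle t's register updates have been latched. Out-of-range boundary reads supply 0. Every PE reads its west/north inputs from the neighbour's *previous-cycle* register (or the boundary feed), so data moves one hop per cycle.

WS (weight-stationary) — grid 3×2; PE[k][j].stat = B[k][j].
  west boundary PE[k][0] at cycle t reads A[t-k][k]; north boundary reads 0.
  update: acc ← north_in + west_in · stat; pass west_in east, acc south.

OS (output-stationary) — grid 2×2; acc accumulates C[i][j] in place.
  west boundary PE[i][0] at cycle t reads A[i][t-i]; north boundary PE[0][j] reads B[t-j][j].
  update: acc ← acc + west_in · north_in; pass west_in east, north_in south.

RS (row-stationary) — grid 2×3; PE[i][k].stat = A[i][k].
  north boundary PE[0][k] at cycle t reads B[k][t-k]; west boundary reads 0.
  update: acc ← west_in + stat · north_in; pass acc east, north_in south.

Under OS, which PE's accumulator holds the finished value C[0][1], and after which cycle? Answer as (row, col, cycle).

(row, col, cycle) = (0, 1, 3)

Under OS, C[0][1] lands at PE[0][1]:
  after 0 — PE[0][1] acc=0, pass-E 0, pass-S 0
  after 1 — PE[0][1] acc=32, pass-E 4, pass-S 8
  after 2 — PE[0][1] acc=80, pass-E 6, pass-S 8
  after 3 — PE[0][1] acc=101, pass-E 7, pass-S 3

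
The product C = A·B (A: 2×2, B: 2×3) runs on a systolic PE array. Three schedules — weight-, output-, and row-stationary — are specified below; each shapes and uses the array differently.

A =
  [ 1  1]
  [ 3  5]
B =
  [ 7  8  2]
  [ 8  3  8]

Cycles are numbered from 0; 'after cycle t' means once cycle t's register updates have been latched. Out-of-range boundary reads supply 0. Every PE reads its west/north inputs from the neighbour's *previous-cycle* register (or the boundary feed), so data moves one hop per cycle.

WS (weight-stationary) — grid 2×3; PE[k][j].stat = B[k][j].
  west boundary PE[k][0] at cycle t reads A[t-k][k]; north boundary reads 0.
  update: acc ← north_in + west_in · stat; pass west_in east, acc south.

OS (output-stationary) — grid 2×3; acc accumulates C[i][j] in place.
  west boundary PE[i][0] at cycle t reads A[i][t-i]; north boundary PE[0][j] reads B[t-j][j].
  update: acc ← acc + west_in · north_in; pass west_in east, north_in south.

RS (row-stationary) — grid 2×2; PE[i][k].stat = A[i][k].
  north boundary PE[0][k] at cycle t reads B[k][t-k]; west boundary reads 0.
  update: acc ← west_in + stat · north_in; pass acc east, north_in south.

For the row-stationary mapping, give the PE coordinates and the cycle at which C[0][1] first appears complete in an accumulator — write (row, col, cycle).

(row, col, cycle) = (0, 1, 2)

RS: C[0][1] accumulates in PE[0][1]:
  step 0 · PE0,1: acc=0; fwd→0 fwd↓0
  step 1 · PE0,1: acc=15; fwd→15 fwd↓8
  step 2 · PE0,1: acc=11; fwd→11 fwd↓3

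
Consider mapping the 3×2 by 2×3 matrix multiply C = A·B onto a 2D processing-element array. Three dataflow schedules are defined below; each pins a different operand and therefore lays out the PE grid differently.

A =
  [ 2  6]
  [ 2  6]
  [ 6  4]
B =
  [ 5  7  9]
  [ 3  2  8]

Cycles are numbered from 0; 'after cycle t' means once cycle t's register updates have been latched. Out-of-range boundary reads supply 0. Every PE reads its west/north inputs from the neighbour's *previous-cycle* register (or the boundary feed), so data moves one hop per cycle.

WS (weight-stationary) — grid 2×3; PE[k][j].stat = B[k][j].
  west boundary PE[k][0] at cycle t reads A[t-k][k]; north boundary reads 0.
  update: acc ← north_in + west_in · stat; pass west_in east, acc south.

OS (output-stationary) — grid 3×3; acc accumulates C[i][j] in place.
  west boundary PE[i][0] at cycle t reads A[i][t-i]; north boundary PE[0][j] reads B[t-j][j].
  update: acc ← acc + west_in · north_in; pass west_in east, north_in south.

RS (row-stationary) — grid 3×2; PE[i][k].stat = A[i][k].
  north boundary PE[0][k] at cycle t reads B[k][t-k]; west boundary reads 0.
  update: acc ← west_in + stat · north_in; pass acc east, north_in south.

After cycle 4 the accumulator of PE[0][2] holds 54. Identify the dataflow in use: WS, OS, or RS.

WS (2×3 grid), PE[0][2]:
  after 0 — PE[0][2] acc=0, pass-E 0, pass-S 0
  after 1 — PE[0][2] acc=0, pass-E 0, pass-S 0
  after 2 — PE[0][2] acc=18, pass-E 2, pass-S 18
  after 3 — PE[0][2] acc=18, pass-E 2, pass-S 18
  after 4 — PE[0][2] acc=54, pass-E 6, pass-S 54
OS (3×3 grid), PE[0][2]:
  after 0 — PE[0][2] acc=0, pass-E 0, pass-S 0
  after 1 — PE[0][2] acc=0, pass-E 0, pass-S 0
  after 2 — PE[0][2] acc=18, pass-E 2, pass-S 9
  after 3 — PE[0][2] acc=66, pass-E 6, pass-S 8
  after 4 — PE[0][2] acc=66, pass-E 0, pass-S 0
RS (3×2): PE[0][2] does not exist.

dataflow = WS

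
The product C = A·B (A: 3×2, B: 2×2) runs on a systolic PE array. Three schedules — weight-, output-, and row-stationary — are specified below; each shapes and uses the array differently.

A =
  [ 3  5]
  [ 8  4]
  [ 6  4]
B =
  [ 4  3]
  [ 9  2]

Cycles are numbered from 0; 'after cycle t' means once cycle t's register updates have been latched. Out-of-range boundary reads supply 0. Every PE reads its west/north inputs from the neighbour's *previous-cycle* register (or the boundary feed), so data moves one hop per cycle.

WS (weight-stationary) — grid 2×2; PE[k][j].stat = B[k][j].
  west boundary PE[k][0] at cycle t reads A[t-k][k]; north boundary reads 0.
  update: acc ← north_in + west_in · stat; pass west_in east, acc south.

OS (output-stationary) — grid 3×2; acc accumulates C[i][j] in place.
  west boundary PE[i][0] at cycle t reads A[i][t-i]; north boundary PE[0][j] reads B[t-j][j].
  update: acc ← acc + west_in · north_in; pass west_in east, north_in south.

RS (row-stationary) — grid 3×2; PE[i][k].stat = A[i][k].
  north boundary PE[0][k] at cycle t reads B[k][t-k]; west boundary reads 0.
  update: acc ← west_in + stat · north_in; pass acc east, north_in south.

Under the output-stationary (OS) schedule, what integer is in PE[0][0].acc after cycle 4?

PE[0][0].acc = 57

OS 3×2: PE[0][0] cycle-by-cycle (with neighbour feeds):
  c0 r0c0: 12 / 3 / 4
  c1 r0c0: 57 / 5 / 9
  c2 r0c0: 57 / 0 / 0
  c3 r0c0: 57 / 0 / 0
  c4 r0c0: 57 / 0 / 0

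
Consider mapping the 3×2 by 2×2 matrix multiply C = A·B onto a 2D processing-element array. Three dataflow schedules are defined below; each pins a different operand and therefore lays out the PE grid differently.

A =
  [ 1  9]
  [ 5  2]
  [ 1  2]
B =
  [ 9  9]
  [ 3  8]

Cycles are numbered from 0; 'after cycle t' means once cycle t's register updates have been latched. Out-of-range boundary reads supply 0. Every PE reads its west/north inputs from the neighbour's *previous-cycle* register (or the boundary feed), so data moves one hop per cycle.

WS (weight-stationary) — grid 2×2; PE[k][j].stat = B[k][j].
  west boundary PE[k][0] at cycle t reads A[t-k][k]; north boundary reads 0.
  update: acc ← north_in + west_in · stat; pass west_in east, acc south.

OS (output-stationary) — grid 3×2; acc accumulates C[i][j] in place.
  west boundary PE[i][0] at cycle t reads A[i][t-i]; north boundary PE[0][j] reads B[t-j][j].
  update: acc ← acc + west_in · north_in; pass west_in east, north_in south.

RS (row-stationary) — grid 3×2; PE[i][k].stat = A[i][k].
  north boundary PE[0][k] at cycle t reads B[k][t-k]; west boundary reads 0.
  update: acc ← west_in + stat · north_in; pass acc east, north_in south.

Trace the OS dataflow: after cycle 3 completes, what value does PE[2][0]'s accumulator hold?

PE[2][0].acc = 15

OS (3×2). Following PE[2][0] plus its west/north inputs:
  t=0 PE[1][0]: acc=0 h=0 v=0
  t=0 PE[2][0]: acc=0 h=0 v=0
  t=1 PE[1][0]: acc=45 h=5 v=9
  t=1 PE[2][0]: acc=0 h=0 v=0
  t=2 PE[1][0]: acc=51 h=2 v=3
  t=2 PE[2][0]: acc=9 h=1 v=9
  t=3 PE[1][0]: acc=51 h=0 v=0
  t=3 PE[2][0]: acc=15 h=2 v=3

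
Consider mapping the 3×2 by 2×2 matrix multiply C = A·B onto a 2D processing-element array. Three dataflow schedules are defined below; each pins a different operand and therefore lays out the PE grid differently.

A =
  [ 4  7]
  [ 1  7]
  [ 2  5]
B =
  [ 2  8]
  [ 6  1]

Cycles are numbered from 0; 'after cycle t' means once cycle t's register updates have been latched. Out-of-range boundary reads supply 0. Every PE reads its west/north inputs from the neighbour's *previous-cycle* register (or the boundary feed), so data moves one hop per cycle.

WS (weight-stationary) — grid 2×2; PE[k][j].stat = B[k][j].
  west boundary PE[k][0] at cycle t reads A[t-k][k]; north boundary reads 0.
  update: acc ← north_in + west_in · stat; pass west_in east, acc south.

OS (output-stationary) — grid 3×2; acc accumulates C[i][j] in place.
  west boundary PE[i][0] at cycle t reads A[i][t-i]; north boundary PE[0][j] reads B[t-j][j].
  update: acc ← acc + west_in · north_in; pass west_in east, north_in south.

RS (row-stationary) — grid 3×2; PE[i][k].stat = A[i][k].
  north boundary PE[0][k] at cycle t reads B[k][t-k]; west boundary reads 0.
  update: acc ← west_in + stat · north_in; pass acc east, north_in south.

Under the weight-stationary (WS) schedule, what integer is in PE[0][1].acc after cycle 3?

PE[0][1].acc = 16

WS on a 2×2 grid — tracing PE[0][1] and its feeders:
  0: (0,0).acc=8  regs=<4,8>
  0: (0,1).acc=0  regs=<0,0>
  1: (0,0).acc=2  regs=<1,2>
  1: (0,1).acc=32  regs=<4,32>
  2: (0,0).acc=4  regs=<2,4>
  2: (0,1).acc=8  regs=<1,8>
  3: (0,0).acc=0  regs=<0,0>
  3: (0,1).acc=16  regs=<2,16>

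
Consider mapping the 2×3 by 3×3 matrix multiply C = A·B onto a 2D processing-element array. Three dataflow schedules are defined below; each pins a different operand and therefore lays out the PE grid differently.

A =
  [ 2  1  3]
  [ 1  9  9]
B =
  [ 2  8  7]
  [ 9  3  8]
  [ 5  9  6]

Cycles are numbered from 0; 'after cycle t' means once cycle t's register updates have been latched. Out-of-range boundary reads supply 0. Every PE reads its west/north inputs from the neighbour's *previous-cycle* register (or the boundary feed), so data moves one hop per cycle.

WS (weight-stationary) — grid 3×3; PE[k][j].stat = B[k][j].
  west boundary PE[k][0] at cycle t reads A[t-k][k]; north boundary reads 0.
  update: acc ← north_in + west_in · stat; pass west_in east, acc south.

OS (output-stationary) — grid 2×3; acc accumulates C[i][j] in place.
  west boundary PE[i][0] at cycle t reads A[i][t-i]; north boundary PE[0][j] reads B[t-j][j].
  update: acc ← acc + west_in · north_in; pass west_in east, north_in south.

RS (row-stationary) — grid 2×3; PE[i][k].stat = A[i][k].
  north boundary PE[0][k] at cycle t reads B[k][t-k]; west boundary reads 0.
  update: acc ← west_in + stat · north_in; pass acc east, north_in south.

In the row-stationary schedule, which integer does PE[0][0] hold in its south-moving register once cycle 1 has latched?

RS 2×3: PE[0][0] cycle-by-cycle (with neighbour feeds):
  @0  [0,0]  acc 4  |  →4  ↓2
  @1  [0,0]  acc 16  |  →16  ↓8

register = 8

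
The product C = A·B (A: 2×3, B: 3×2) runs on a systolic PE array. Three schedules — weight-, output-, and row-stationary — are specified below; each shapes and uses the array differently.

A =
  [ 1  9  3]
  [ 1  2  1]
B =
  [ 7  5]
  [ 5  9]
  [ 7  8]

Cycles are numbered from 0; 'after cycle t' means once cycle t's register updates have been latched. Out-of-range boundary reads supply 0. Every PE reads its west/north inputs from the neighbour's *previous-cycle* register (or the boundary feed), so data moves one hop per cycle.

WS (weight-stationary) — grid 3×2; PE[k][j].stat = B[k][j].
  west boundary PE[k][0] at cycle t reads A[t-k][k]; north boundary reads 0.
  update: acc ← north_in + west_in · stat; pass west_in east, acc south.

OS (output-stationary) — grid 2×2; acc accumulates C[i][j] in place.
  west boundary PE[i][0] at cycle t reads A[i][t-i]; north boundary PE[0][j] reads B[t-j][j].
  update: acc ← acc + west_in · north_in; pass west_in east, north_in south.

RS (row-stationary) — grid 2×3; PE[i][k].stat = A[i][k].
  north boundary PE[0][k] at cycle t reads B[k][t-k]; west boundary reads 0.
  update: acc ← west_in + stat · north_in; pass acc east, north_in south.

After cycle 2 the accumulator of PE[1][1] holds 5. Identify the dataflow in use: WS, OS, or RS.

WS [3×2] PE[1][1] across cycles:
  after 0 — PE[1][1] acc=0, pass-E 0, pass-S 0
  after 1 — PE[1][1] acc=0, pass-E 0, pass-S 0
  after 2 — PE[1][1] acc=86, pass-E 9, pass-S 86
OS [2×2] PE[1][1] across cycles:
  after 0 — PE[1][1] acc=0, pass-E 0, pass-S 0
  after 1 — PE[1][1] acc=0, pass-E 0, pass-S 0
  after 2 — PE[1][1] acc=5, pass-E 1, pass-S 5
RS [2×3] PE[1][1] across cycles:
  after 0 — PE[1][1] acc=0, pass-E 0, pass-S 0
  after 1 — PE[1][1] acc=0, pass-E 0, pass-S 0
  after 2 — PE[1][1] acc=17, pass-E 17, pass-S 5

dataflow = OS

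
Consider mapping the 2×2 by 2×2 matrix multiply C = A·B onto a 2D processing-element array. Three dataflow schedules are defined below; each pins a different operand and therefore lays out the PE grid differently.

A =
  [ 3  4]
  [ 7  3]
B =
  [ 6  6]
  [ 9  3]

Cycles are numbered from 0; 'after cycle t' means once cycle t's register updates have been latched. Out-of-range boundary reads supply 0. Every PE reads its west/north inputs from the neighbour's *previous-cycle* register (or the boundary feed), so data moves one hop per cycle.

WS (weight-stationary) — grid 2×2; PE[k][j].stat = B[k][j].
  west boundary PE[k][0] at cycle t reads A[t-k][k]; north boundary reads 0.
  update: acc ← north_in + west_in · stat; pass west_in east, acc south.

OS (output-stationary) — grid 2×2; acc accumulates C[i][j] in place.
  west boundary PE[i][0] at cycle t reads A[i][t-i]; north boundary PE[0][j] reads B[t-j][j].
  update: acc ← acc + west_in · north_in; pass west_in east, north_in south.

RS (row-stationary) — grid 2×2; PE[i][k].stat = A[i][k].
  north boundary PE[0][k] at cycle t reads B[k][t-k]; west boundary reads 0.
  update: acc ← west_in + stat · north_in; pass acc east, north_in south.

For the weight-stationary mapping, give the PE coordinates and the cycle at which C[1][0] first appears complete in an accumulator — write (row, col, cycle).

WS — PE[1][0] is where C[1][0] collects:
  after 0 — PE[1][0] acc=0, pass-E 0, pass-S 0
  after 1 — PE[1][0] acc=54, pass-E 4, pass-S 54
  after 2 — PE[1][0] acc=69, pass-E 3, pass-S 69

(row, col, cycle) = (1, 0, 2)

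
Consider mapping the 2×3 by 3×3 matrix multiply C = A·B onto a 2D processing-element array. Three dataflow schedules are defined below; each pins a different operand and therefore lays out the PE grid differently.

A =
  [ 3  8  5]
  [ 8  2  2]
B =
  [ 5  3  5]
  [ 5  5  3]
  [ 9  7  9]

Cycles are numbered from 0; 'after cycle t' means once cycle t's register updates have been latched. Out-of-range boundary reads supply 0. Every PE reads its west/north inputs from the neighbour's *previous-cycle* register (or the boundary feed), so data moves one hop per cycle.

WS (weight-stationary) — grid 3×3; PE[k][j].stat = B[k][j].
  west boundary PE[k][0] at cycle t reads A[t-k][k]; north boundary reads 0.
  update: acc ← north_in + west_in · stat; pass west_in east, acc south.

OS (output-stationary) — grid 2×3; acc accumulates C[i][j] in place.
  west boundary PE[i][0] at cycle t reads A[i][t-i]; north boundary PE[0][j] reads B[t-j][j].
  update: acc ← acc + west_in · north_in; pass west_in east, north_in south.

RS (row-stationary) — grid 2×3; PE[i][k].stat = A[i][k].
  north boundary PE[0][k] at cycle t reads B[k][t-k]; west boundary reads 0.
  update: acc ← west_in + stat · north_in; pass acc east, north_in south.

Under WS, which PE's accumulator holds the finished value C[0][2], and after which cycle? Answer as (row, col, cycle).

(row, col, cycle) = (2, 2, 4)

WS: C[0][2] accumulates in PE[2][2]:
  0: (2,2).acc=0  regs=<0,0>
  1: (2,2).acc=0  regs=<0,0>
  2: (2,2).acc=0  regs=<0,0>
  3: (2,2).acc=0  regs=<0,0>
  4: (2,2).acc=84  regs=<5,84>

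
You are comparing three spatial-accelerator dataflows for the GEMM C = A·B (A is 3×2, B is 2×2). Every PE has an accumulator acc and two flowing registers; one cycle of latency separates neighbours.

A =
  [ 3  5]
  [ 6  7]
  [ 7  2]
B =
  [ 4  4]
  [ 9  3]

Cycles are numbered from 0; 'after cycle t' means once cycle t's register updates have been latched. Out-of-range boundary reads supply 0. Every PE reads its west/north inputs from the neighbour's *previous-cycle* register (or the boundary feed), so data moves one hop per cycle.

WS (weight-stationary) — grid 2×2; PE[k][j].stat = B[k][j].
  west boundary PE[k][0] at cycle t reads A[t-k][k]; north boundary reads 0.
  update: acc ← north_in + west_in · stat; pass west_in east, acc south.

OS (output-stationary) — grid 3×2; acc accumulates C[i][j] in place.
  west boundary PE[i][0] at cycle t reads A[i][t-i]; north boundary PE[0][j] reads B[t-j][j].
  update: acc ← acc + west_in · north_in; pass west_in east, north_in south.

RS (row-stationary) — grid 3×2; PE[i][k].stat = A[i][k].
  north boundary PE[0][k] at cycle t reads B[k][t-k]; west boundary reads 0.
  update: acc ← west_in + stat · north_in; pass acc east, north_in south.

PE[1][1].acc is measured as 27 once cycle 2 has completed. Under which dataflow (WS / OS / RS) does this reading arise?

WS (2×2 grid), PE[1][1]:
  [0] (1,1) acc=0 (h:0 v:0)
  [1] (1,1) acc=0 (h:0 v:0)
  [2] (1,1) acc=27 (h:5 v:27)
OS (3×2 grid), PE[1][1]:
  [0] (1,1) acc=0 (h:0 v:0)
  [1] (1,1) acc=0 (h:0 v:0)
  [2] (1,1) acc=24 (h:6 v:4)
RS (3×2 grid), PE[1][1]:
  [0] (1,1) acc=0 (h:0 v:0)
  [1] (1,1) acc=0 (h:0 v:0)
  [2] (1,1) acc=87 (h:87 v:9)

dataflow = WS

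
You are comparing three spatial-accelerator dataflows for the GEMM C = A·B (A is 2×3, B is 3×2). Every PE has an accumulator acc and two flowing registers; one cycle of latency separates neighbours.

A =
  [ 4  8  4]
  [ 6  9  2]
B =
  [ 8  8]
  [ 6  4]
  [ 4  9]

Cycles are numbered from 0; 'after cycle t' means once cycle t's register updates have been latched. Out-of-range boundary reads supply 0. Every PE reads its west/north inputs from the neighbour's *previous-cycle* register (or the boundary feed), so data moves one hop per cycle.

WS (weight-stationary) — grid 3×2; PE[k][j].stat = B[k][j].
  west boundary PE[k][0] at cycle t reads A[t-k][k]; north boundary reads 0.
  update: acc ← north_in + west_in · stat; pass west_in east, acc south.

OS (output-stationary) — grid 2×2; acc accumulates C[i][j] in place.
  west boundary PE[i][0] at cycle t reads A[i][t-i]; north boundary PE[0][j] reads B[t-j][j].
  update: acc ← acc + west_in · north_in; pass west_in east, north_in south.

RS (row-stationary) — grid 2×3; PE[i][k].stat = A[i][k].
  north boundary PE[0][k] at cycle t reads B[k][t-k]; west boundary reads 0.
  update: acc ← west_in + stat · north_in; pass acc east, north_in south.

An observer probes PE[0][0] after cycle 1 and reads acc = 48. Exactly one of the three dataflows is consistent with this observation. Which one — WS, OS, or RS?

dataflow = WS

WS (3×2 grid), PE[0][0]:
  @0  [0,0]  acc 32  |  →4  ↓32
  @1  [0,0]  acc 48  |  →6  ↓48
OS (2×2 grid), PE[0][0]:
  @0  [0,0]  acc 32  |  →4  ↓8
  @1  [0,0]  acc 80  |  →8  ↓6
RS (2×3 grid), PE[0][0]:
  @0  [0,0]  acc 32  |  →32  ↓8
  @1  [0,0]  acc 32  |  →32  ↓8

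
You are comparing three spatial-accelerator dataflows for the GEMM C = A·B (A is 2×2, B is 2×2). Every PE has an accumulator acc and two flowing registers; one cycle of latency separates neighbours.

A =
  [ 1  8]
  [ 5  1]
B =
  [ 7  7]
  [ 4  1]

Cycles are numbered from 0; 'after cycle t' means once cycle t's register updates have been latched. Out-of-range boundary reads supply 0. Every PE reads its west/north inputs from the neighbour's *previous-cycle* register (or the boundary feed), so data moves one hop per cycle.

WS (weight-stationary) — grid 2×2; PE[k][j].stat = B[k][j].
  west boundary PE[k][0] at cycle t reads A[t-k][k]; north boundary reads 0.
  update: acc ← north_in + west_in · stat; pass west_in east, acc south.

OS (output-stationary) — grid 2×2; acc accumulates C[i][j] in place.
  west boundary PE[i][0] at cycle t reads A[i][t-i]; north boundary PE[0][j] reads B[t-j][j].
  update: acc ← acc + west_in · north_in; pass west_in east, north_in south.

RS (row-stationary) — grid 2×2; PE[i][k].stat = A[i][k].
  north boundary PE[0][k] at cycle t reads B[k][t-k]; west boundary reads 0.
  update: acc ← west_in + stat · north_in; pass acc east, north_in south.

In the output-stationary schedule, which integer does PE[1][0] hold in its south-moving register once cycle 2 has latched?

register = 4

Tracing OS — 2×2 array, target PE[1][0]:
  c0 r0c0: 7 / 1 / 7
  c0 r1c0: 0 / 0 / 0
  c1 r0c0: 39 / 8 / 4
  c1 r1c0: 35 / 5 / 7
  c2 r0c0: 39 / 0 / 0
  c2 r1c0: 39 / 1 / 4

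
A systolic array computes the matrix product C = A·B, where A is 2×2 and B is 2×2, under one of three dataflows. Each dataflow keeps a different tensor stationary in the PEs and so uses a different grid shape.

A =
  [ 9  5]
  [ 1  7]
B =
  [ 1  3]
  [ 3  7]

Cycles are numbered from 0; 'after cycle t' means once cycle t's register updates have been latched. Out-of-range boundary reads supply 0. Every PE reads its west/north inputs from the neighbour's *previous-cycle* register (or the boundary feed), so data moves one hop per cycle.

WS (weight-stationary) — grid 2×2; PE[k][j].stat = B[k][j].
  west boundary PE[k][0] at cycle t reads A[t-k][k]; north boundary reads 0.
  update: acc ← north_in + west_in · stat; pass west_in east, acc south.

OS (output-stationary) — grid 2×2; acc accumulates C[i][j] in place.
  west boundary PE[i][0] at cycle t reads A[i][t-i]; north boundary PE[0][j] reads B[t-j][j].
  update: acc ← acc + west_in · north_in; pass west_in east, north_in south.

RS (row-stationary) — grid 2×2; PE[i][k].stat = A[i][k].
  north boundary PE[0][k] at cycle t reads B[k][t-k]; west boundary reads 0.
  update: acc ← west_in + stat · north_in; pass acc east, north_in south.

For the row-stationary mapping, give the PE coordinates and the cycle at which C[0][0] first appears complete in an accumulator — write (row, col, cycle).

(row, col, cycle) = (0, 1, 1)

Under RS, C[0][0] lands at PE[0][1]:
  t=0 PE[0][1]: acc=0 h=0 v=0
  t=1 PE[0][1]: acc=24 h=24 v=3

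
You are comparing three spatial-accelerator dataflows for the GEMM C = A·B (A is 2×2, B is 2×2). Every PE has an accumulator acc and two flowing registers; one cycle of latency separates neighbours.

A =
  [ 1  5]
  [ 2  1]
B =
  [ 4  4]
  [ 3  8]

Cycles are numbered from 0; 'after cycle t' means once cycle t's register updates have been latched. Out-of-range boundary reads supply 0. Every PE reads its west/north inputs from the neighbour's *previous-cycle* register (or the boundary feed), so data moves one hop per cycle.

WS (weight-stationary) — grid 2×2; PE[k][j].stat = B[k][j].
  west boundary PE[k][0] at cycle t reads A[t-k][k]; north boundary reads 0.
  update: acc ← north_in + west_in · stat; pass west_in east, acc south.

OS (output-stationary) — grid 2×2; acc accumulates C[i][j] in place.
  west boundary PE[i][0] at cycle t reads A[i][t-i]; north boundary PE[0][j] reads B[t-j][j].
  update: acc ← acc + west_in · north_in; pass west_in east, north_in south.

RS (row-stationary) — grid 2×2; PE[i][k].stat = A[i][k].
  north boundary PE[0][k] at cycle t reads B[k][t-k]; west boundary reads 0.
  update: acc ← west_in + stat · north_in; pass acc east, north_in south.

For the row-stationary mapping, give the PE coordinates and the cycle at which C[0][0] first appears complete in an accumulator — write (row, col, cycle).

RS — PE[0][1] is where C[0][0] collects:
  cycle 0: PE[0][1] → acc 0, east 0, south 0
  cycle 1: PE[0][1] → acc 19, east 19, south 3

(row, col, cycle) = (0, 1, 1)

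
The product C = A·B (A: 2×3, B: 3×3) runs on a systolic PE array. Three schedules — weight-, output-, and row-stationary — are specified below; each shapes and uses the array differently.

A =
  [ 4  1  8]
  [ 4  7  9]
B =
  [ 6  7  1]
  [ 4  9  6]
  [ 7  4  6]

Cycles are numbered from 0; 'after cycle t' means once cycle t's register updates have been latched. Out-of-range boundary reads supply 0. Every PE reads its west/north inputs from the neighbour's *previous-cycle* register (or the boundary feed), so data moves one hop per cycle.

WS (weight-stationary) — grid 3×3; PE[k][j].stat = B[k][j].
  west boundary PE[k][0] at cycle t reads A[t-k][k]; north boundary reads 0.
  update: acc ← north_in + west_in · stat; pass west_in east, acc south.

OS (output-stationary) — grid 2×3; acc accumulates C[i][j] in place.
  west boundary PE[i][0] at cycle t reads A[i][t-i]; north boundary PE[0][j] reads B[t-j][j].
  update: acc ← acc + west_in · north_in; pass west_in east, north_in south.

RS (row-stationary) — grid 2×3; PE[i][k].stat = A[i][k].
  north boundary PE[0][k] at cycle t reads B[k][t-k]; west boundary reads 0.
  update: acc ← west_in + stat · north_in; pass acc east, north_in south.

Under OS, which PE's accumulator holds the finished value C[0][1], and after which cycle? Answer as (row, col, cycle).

(row, col, cycle) = (0, 1, 3)

Under OS, C[0][1] lands at PE[0][1]:
  @0  [0,1]  acc 0  |  →0  ↓0
  @1  [0,1]  acc 28  |  →4  ↓7
  @2  [0,1]  acc 37  |  →1  ↓9
  @3  [0,1]  acc 69  |  →8  ↓4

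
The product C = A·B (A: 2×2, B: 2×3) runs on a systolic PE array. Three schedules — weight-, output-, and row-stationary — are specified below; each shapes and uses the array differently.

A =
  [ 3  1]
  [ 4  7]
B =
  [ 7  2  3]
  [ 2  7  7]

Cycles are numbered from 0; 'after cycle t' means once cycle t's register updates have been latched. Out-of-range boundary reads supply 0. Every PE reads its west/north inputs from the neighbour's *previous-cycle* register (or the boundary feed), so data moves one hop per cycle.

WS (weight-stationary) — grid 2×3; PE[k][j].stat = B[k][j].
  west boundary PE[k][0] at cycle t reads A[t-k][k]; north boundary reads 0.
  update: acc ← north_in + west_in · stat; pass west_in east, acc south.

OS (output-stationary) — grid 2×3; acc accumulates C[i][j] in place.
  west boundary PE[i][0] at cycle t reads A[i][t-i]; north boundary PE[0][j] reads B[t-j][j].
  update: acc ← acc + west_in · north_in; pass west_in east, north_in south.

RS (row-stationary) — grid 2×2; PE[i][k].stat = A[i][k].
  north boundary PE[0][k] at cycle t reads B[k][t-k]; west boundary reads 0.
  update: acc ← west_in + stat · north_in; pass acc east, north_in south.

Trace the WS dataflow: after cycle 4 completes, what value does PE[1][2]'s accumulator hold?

PE[1][2].acc = 61

WS 2×3: PE[1][2] cycle-by-cycle (with neighbour feeds):
  0: (0,2).acc=0  regs=<0,0>
  0: (1,1).acc=0  regs=<0,0>
  0: (1,2).acc=0  regs=<0,0>
  1: (0,2).acc=0  regs=<0,0>
  1: (1,1).acc=0  regs=<0,0>
  1: (1,2).acc=0  regs=<0,0>
  2: (0,2).acc=9  regs=<3,9>
  2: (1,1).acc=13  regs=<1,13>
  2: (1,2).acc=0  regs=<0,0>
  3: (0,2).acc=12  regs=<4,12>
  3: (1,1).acc=57  regs=<7,57>
  3: (1,2).acc=16  regs=<1,16>
  4: (0,2).acc=0  regs=<0,0>
  4: (1,1).acc=0  regs=<0,0>
  4: (1,2).acc=61  regs=<7,61>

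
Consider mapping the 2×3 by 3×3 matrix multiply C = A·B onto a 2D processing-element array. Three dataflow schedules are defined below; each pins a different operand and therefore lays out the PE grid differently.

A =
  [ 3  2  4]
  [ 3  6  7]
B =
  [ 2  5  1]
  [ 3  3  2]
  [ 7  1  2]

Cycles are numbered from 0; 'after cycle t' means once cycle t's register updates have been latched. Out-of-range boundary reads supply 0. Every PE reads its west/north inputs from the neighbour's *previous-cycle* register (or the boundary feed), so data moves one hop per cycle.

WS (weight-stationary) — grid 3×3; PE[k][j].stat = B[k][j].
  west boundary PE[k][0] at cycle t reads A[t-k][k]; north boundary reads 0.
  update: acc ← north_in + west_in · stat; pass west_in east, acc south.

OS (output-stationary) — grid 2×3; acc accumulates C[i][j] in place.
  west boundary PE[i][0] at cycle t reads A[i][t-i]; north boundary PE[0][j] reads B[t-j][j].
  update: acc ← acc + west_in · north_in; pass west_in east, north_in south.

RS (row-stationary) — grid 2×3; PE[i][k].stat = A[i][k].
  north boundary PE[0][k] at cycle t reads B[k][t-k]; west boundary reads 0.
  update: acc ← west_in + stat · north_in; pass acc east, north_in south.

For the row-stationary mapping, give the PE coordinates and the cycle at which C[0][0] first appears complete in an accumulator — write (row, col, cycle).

RS — PE[0][2] is where C[0][0] collects:
  @0  [0,2]  acc 0  |  →0  ↓0
  @1  [0,2]  acc 0  |  →0  ↓0
  @2  [0,2]  acc 40  |  →40  ↓7

(row, col, cycle) = (0, 2, 2)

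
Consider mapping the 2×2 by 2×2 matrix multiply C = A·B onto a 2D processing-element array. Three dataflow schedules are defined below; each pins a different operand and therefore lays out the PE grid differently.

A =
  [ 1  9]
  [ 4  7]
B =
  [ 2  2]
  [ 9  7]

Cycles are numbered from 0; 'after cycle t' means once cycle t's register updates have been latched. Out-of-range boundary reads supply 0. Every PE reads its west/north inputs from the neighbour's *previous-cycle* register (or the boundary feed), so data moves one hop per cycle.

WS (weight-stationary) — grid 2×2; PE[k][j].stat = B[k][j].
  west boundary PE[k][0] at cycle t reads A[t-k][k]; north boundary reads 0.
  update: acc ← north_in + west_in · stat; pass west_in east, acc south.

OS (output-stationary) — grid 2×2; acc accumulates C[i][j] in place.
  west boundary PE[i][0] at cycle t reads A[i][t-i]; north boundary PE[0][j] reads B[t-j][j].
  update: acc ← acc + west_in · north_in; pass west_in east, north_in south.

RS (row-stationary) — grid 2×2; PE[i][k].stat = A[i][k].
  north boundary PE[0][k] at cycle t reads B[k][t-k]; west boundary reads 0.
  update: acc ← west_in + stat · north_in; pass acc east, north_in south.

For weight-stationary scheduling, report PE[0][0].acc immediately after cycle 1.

WS (2×2). Following PE[0][0] plus its west/north inputs:
  [0] (0,0) acc=2 (h:1 v:2)
  [1] (0,0) acc=8 (h:4 v:8)

PE[0][0].acc = 8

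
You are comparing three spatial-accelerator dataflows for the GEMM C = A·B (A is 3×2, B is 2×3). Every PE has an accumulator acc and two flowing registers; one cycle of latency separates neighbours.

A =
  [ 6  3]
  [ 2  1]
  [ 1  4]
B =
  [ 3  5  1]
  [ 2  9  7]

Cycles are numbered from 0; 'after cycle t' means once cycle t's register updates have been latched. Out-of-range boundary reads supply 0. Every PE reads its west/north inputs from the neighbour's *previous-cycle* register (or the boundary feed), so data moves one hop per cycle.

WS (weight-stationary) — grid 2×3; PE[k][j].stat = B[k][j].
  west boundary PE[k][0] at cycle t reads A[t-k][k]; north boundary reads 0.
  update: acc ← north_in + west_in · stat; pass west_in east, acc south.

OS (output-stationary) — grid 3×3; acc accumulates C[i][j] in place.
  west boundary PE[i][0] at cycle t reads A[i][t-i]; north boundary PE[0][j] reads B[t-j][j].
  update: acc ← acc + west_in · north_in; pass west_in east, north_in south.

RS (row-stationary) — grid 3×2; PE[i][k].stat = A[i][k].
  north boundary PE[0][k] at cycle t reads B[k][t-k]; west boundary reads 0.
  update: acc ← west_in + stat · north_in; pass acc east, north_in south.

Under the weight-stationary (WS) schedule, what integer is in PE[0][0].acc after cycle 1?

PE[0][0].acc = 6

Tracing WS — 2×3 array, target PE[0][0]:
  cycle 0: PE[0][0] → acc 18, east 6, south 18
  cycle 1: PE[0][0] → acc 6, east 2, south 6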